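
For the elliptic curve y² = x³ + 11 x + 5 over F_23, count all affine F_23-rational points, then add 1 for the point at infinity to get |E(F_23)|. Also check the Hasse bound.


Affine points = {(2, 9), (2, 14), (5, 1), (5, 22), (11, 10), (11, 13), (12, 5), (12, 18), (15, 7), (15, 16), (18, 3), (18, 20), (19, 9), (19, 14), (22, 4), (22, 19)}; affine count = 16; |E(F_23)| = 17.

Discriminant check: Δ ∝ 4a³ + 27b² = 4·11³ + 27·5² = 4·1331 + 27·25 ≡ 19 (mod 23). Nonzero ⇒ E is nonsingular.
For each x ∈ F_23, compute rhs = x³ + 11·x + 5 mod 23, then count y ∈ F_23 with y² ≡ rhs.
  x = 0: rhs = 5, matching y values: none (0 points).
  x = 1: rhs = 17, matching y values: none (0 points).
  x = 2: rhs = 12, matching y values: 9, 14 (2 points).
  x = 3: rhs = 19, matching y values: none (0 points).
  x = 4: rhs = 21, matching y values: none (0 points).
  x = 5: rhs = 1, matching y values: 1, 22 (2 points).
  x = 6: rhs = 11, matching y values: none (0 points).
  x = 7: rhs = 11, matching y values: none (0 points).
  x = 8: rhs = 7, matching y values: none (0 points).
  x = 9: rhs = 5, matching y values: none (0 points).
  x = 10: rhs = 11, matching y values: none (0 points).
  x = 11: rhs = 8, matching y values: 10, 13 (2 points).
  x = 12: rhs = 2, matching y values: 5, 18 (2 points).
  x = 13: rhs = 22, matching y values: none (0 points).
  x = 14: rhs = 5, matching y values: none (0 points).
  x = 15: rhs = 3, matching y values: 7, 16 (2 points).
  x = 16: rhs = 22, matching y values: none (0 points).
  x = 17: rhs = 22, matching y values: none (0 points).
  x = 18: rhs = 9, matching y values: 3, 20 (2 points).
  x = 19: rhs = 12, matching y values: 9, 14 (2 points).
  x = 20: rhs = 14, matching y values: none (0 points).
  x = 21: rhs = 21, matching y values: none (0 points).
  x = 22: rhs = 16, matching y values: 4, 19 (2 points).
Total affine count: 16.
Full point count |E(F_23)| = 16 + 1 = 17.
Hasse bound: |17 − (23+1)| = |-7| = 7 ≤ 2√23 ≈ 9.5917 ✓.


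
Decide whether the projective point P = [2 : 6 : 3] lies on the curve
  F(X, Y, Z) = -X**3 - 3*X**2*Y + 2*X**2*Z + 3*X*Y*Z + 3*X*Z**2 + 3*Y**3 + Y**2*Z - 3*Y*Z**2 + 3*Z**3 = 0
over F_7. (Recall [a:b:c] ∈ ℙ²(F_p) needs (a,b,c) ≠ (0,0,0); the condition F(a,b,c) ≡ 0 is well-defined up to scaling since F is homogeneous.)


F(2,6,3) ≡ 4 (mod 7); P is NOT on the curve.

Evaluate F(2, 6, 3) term-by-term (mod 7).
  -X**3 ↦ -1·8·1·1 = -8
  -3*X**2*Y ↦ -3·4·6·1 = -72
  2*X**2*Z ↦ 2·4·1·3 = 24
  3*X*Y*Z ↦ 3·2·6·3 = 108
  3*X*Z**2 ↦ 3·2·1·9 = 54
  3*Y**3 ↦ 3·1·216·1 = 648
  Y**2*Z ↦ 1·1·36·3 = 108
  -3*Y*Z**2 ↦ -3·1·6·9 = -162
  3*Z**3 ↦ 3·1·1·27 = 81
Sum: F(2, 6, 3) = (-8) + (-72) + (24) + (108) + (54) + (648) + (108) + (-162) + (81) = 781.
Reducing mod 7: 781 ≡ 4 (mod 7).
Since F(a, b, c) ≡ 4 ≠ 0 (mod 7), P does NOT lie on the curve.


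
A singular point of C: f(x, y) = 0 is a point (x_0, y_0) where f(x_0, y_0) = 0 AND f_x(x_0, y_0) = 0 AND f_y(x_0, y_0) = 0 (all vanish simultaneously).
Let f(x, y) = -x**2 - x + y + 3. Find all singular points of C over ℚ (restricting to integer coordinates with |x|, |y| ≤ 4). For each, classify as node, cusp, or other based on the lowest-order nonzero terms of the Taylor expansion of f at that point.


No singular points in the scanned grid; C is smooth there.

Compute partial derivatives:
  f_x = -2*x - 1.
  f_y = 1.
f_y = 1 is a nonzero constant, so f_y never vanishes: no point (x, y) can satisfy f = f_x = f_y = 0. In particular no (x, y) ∈ {−4, ..., 4}² is singular; the curve is smooth.


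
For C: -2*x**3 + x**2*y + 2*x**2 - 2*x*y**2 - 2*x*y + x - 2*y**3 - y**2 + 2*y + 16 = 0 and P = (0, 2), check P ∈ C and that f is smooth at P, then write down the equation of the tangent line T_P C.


Tangent line at P: -11*x - 26*y + 52 = 0.

Step 1: f(0, 2) = 0, so P lies on C.
Step 2: partial derivatives
  f_x(x, y) = -6*x**2 + 2*x*y + 4*x - 2*y**2 - 2*y + 1, f_y(x, y) = x**2 - 4*x*y - 2*x - 6*y**2 - 2*y + 2.
  f_x(P) = -11, f_y(P) = -26 (gradient nonzero, so P is smooth).
Step 3: tangent line at P: -11·(x − 0) + -26·(y − 2) = 0.
Expanding: -11*x - 26*y + 52 = 0.


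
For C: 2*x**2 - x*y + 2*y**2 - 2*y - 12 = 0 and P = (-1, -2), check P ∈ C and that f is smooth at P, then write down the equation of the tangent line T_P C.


Tangent line at P: -2*x - 9*y - 20 = 0.

Step 1: f(-1, -2) = 0, so P lies on C.
Step 2: partial derivatives
  f_x(x, y) = 4*x - y, f_y(x, y) = -x + 4*y - 2.
  f_x(P) = -2, f_y(P) = -9 (gradient nonzero, so P is smooth).
Step 3: tangent line at P: -2·(x − -1) + -9·(y − -2) = 0.
Expanding: -2*x - 9*y - 20 = 0.


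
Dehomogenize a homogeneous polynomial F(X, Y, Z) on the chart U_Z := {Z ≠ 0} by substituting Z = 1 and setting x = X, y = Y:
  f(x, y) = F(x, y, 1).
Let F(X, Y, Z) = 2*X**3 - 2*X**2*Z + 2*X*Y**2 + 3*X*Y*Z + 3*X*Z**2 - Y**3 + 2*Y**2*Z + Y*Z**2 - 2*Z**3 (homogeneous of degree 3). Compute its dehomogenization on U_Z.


f(x, y) = 2*x**3 - 2*x**2 + 2*x*y**2 + 3*x*y + 3*x - y**3 + 2*y**2 + y - 2

On U_Z we set Z = 1. Each monomial c·X^i·Y^j·Z^k in F becomes c·x^i·y^j·1^k = c·x^i·y^j.
Substituting Z = 1: F(X, Y, 1) = 2*x**3 - 2*x**2 + 2*x*y**2 + 3*x*y + 3*x - y**3 + 2*y**2 + y - 2.
Note: deg(f) ≤ deg(F) = 3; strict inequality happens when F is divisible by Z (lost terms).


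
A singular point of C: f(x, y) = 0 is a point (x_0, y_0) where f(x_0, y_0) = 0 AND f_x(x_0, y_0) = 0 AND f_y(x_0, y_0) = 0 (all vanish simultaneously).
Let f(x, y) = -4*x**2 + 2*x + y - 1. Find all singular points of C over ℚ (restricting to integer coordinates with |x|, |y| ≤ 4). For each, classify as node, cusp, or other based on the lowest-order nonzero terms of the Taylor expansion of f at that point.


No singular points in the scanned grid; C is smooth there.

Compute partial derivatives:
  f_x = 2 - 8*x.
  f_y = 1.
f_y = 1 is a nonzero constant, so f_y never vanishes: no point (x, y) can satisfy f = f_x = f_y = 0. In particular no (x, y) ∈ {−4, ..., 4}² is singular; the curve is smooth.


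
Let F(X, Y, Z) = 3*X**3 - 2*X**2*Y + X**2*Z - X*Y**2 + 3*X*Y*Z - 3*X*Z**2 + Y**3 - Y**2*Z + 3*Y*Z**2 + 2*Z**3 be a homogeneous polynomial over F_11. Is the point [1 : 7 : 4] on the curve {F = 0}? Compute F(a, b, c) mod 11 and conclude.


F(1,7,4) ≡ 8 (mod 11); P is NOT on the curve.

Evaluate F(1, 7, 4) term-by-term (mod 11).
  3*X**3 ↦ 3·1·1·1 = 3
  -2*X**2*Y ↦ -2·1·7·1 = -14
  X**2*Z ↦ 1·1·1·4 = 4
  -X*Y**2 ↦ -1·1·49·1 = -49
  3*X*Y*Z ↦ 3·1·7·4 = 84
  -3*X*Z**2 ↦ -3·1·1·16 = -48
  Y**3 ↦ 1·1·343·1 = 343
  -Y**2*Z ↦ -1·1·49·4 = -196
  3*Y*Z**2 ↦ 3·1·7·16 = 336
  2*Z**3 ↦ 2·1·1·64 = 128
Sum: F(1, 7, 4) = (3) + (-14) + (4) + (-49) + (84) + (-48) + (343) + (-196) + (336) + (128) = 591.
Reducing mod 11: 591 ≡ 8 (mod 11).
Since F(a, b, c) ≡ 8 ≠ 0 (mod 11), P does NOT lie on the curve.


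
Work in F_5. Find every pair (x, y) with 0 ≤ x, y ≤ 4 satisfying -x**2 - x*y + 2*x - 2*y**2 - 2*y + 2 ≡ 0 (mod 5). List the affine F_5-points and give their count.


Affine F_5-points: {(0, 2)}; count = 1.

For each of the 25 pairs (x, y) ∈ F_5², evaluate f(x, y) mod 5. Record the zeros.
  x = 0: [0↦2, 1↦3, 2↦0, 3↦3, 4↦2]  zeros at y ∈ {2}
  x = 1: [0↦3, 1↦3, 2↦4, 3↦1, 4↦4]  zeros at y ∈ ∅
  x = 2: [0↦2, 1↦1, 2↦1, 3↦2, 4↦4]  zeros at y ∈ ∅
  x = 3: [0↦4, 1↦2, 2↦1, 3↦1, 4↦2]  zeros at y ∈ ∅
  x = 4: [0↦4, 1↦1, 2↦4, 3↦3, 4↦3]  zeros at y ∈ ∅
Collecting zeros: affine points = {(0, 2)}.
Total count |C(F_5)_aff| = 1.


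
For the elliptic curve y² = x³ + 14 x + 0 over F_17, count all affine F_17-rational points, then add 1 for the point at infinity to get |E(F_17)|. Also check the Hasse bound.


Affine points = {(0, 0), (1, 7), (1, 10), (2, 6), (2, 11), (3, 1), (3, 16), (4, 1), (4, 16), (5, 5), (5, 12), (7, 4), (7, 13), (10, 1), (10, 16), (12, 3), (12, 14), (13, 4), (13, 13), (14, 4), (14, 13), (15, 7), (15, 10), (16, 6), (16, 11)}; affine count = 25; |E(F_17)| = 26.

Discriminant check: Δ ∝ 4a³ + 27b² = 4·14³ + 27·0² = 4·2744 + 27·0 ≡ 11 (mod 17). Nonzero ⇒ E is nonsingular.
For each x ∈ F_17, compute rhs = x³ + 14·x + 0 mod 17, then count y ∈ F_17 with y² ≡ rhs.
  x = 0: rhs = 0, matching y values: 0 (1 points).
  x = 1: rhs = 15, matching y values: 7, 10 (2 points).
  x = 2: rhs = 2, matching y values: 6, 11 (2 points).
  x = 3: rhs = 1, matching y values: 1, 16 (2 points).
  x = 4: rhs = 1, matching y values: 1, 16 (2 points).
  x = 5: rhs = 8, matching y values: 5, 12 (2 points).
  x = 6: rhs = 11, matching y values: none (0 points).
  x = 7: rhs = 16, matching y values: 4, 13 (2 points).
  x = 8: rhs = 12, matching y values: none (0 points).
  x = 9: rhs = 5, matching y values: none (0 points).
  x = 10: rhs = 1, matching y values: 1, 16 (2 points).
  x = 11: rhs = 6, matching y values: none (0 points).
  x = 12: rhs = 9, matching y values: 3, 14 (2 points).
  x = 13: rhs = 16, matching y values: 4, 13 (2 points).
  x = 14: rhs = 16, matching y values: 4, 13 (2 points).
  x = 15: rhs = 15, matching y values: 7, 10 (2 points).
  x = 16: rhs = 2, matching y values: 6, 11 (2 points).
Total affine count: 25.
Full point count |E(F_17)| = 25 + 1 = 26.
Hasse bound: |26 − (17+1)| = |8| = 8 ≤ 2√17 ≈ 8.2462 ✓.


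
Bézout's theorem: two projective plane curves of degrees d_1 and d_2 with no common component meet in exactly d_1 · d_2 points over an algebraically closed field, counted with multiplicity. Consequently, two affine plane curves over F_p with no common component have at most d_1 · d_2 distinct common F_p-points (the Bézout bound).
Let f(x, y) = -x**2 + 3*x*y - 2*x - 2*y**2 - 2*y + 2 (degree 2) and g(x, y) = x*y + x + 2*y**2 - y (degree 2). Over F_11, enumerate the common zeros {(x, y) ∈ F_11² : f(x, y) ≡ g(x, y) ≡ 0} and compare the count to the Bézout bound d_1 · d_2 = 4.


Common zeros: {(5, 1), (9, 2), (9, 5)}; count = 3; Bézout bound = 4.

deg(f) = 2, deg(g) = 2, so Bézout bound = 4.
Scan x ∈ F_11. For each x, list the y ∈ F_11 with f(x, y) ≡ 0 and those with g(x, y) ≡ 0 (mod 11); the common zeros in that column are the intersection.
  x = 0: f ≡ 0 at y ∈ {3, 7}; g ≡ 0 at y ∈ {0, 6}; common: ∅.
  x = 1: f ≡ 0 at y ∈ {8, 9}; g ≡ 0 at y ∈ {4, 7}; common: ∅.
  x = 2: f ≡ 0 at y ∈ {4, 9}; g ≡ 0 at y ∈ ∅; common: ∅.
  x = 3: f ≡ 0 at y ∈ {10}; g ≡ 0 at y ∈ ∅; common: ∅.
  x = 4: f ≡ 0 at y ∈ {0, 5}; g ≡ 0 at y ∈ ∅; common: ∅.
  x = 5: f ≡ 0 at y ∈ {0, 1}; g ≡ 0 at y ∈ {1, 8}; common: {1}.
  x = 6: f ≡ 0 at y ∈ {2, 6}; g ≡ 0 at y ∈ ∅; common: ∅.
  x = 7: f ≡ 0 at y ∈ {1, 3}; g ≡ 0 at y ∈ ∅; common: ∅.
  x = 8: f ≡ 0 at y ∈ {4, 7}; g ≡ 0 at y ∈ ∅; common: ∅.
  x = 9: f ≡ 0 at y ∈ {2, 5}; g ≡ 0 at y ∈ {2, 5}; common: {2, 5}.
  x = 10: f ≡ 0 at y ∈ {6, 8}; g ≡ 0 at y ∈ {3, 9}; common: ∅.
Collecting: common zeros = {(5, 1), (9, 2), (9, 5)}, so the count is 3.
Comparison with the Bézout bound: 3 ≤ 4 = deg(f)·deg(g), as expected for curves with no common component (the affine F_11-count falls short of the bound because intersections may lie at infinity, over extension fields, or carry multiplicity).


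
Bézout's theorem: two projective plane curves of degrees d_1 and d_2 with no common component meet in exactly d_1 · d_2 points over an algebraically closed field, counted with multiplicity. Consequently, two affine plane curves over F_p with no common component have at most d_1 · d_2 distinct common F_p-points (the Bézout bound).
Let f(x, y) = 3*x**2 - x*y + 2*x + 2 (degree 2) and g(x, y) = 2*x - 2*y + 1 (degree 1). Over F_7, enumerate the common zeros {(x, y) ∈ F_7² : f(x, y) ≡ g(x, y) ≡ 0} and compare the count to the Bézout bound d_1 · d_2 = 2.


Common zeros: {(3, 0), (5, 2)}; count = 2; Bézout bound = 2.

deg(f) = 2, deg(g) = 1, so Bézout bound = 2.
Scan x ∈ F_7. For each x, list the y ∈ F_7 with f(x, y) ≡ 0 and those with g(x, y) ≡ 0 (mod 7); the common zeros in that column are the intersection.
  x = 0: f ≡ 0 at y ∈ ∅; g ≡ 0 at y ∈ {4}; common: ∅.
  x = 1: f ≡ 0 at y ∈ {0}; g ≡ 0 at y ∈ {5}; common: ∅.
  x = 2: f ≡ 0 at y ∈ {2}; g ≡ 0 at y ∈ {6}; common: ∅.
  x = 3: f ≡ 0 at y ∈ {0}; g ≡ 0 at y ∈ {0}; common: {0}.
  x = 4: f ≡ 0 at y ∈ {4}; g ≡ 0 at y ∈ {1}; common: ∅.
  x = 5: f ≡ 0 at y ∈ {2}; g ≡ 0 at y ∈ {2}; common: {2}.
  x = 6: f ≡ 0 at y ∈ {4}; g ≡ 0 at y ∈ {3}; common: ∅.
Collecting: common zeros = {(3, 0), (5, 2)}, so the count is 2.
Comparison with the Bézout bound: 2 ≤ 2 = deg(f)·deg(g), as expected for curves with no common component (the bound is attained).


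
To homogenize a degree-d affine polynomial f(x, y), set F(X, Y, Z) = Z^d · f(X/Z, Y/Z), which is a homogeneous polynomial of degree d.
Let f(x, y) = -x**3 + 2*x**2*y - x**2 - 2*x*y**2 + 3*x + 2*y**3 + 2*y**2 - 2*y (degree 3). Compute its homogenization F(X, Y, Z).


F(X, Y, Z) = -X**3 + 2*X**2*Y - X**2*Z - 2*X*Y**2 + 3*X*Z**2 + 2*Y**3 + 2*Y**2*Z - 2*Y*Z**2

deg(f) = 3.
Substitute x = X/Z, y = Y/Z into f, then multiply by Z^3.
  monomial -1·x^3·y^0 ↦ -1·X^3·Y^0·Z^0.
  monomial 2·x^2·y^1 ↦ 2·X^2·Y^1·Z^0.
  monomial -1·x^2·y^0 ↦ -1·X^2·Y^0·Z^1.
  monomial -2·x^1·y^2 ↦ -2·X^1·Y^2·Z^0.
  monomial 3·x^1·y^0 ↦ 3·X^1·Y^0·Z^2.
  monomial 2·x^0·y^3 ↦ 2·X^0·Y^3·Z^0.
  monomial 2·x^0·y^2 ↦ 2·X^0·Y^2·Z^1.
  monomial -2·x^0·y^1 ↦ -2·X^0·Y^1·Z^2.
Collecting: F(X, Y, Z) = -X**3 + 2*X**2*Y - X**2*Z - 2*X*Y**2 + 3*X*Z**2 + 2*Y**3 + 2*Y**2*Z - 2*Y*Z**2.


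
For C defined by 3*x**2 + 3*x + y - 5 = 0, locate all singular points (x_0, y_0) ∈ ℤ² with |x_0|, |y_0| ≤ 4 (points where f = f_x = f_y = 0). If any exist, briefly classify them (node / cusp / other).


No singular points in the scanned grid; C is smooth there.

Compute partial derivatives:
  f_x = 6*x + 3.
  f_y = 1.
f_y = 1 is a nonzero constant, so f_y never vanishes: no point (x, y) can satisfy f = f_x = f_y = 0. In particular no (x, y) ∈ {−4, ..., 4}² is singular; the curve is smooth.


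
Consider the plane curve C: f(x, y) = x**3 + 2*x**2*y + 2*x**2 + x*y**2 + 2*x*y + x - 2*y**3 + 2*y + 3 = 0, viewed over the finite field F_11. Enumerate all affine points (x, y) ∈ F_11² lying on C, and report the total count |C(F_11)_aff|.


Affine F_11-points: {(2, 10), (3, 2), (4, 2), (5, 7), (6, 0), (6, 5), (6, 9), (7, 0), (7, 4), (7, 5), (8, 1), (8, 5), (8, 9), (9, 2), (10, 9)}; count = 15.

For each of the 121 pairs (x, y) ∈ F_11², evaluate f(x, y) mod 11. Record the zeros.
  x = 0: [0↦3, 1↦3, 2↦2, 3↦10, 4↦4, 5↦5, 6↦1, 7↦2, 8↦7, 9↦4, 10↦3]  zeros at y ∈ ∅
  x = 1: [0↦7, 1↦1, 2↦7, 3↦2, 4↦7, 5↦10, 6↦10, 7↦6, 8↦8, 9↦4, 10↦4]  zeros at y ∈ ∅
  x = 2: [0↦10, 1↦2, 2↦8, 3↦5, 4↦3, 5↦1, 6↦9, 7↦4, 8↦7, 9↦6, 10↦0]  zeros at y ∈ {10}
  x = 3: [0↦7, 1↦1, 2↦0, 3↦3, 4↦9, 5↦6, 6↦4, 7↦2, 8↦10, 9↦5, 10↦8]  zeros at y ∈ {2}
  x = 4: [0↦4, 1↦4, 2↦0, 3↦2, 4↦9, 5↦9, 6↦1, 7↦6, 8↦1, 9↦7, 10↦1]  zeros at y ∈ {2}
  x = 5: [0↦7, 1↦6, 2↦3, 3↦8, 4↦9, 5↦5, 6↦6, 7↦0, 8↦8, 9↦7, 10↦7]  zeros at y ∈ {7}
  x = 6: [0↦0, 1↦2, 2↦4, 3↦5, 4↦4, 5↦0, 6↦3, 7↦1, 8↦4, 9↦0, 10↦10]  zeros at y ∈ {0, 5, 9}
  x = 7: [0↦0, 1↦9, 2↦9, 3↦10, 4↦0, 5↦0, 6↦9, 7↦4, 8↦6, 9↦3, 10↦5]  zeros at y ∈ {0, 4, 5}
  x = 8: [0↦2, 1↦0, 2↦2, 3↦7, 4↦3, 5↦0, 6↦8, 7↦4, 8↦9, 9↦0, 10↦9]  zeros at y ∈ {1, 5, 9}
  x = 9: [0↦1, 1↦3, 2↦0, 3↦2, 4↦8, 5↦6, 6↦6, 7↦7, 8↦8, 9↦8, 10↦6]  zeros at y ∈ {2}
  x = 10: [0↦3, 1↦2, 2↦9, 3↦1, 4↦10, 5↦2, 6↦9, 7↦8, 8↦9, 9↦0, 10↦2]  zeros at y ∈ {9}
Collecting zeros: affine points = {(2, 10), (3, 2), (4, 2), (5, 7), (6, 0), (6, 5), (6, 9), (7, 0), (7, 4), (7, 5), (8, 1), (8, 5), (8, 9), (9, 2), (10, 9)}.
Total count |C(F_11)_aff| = 15.


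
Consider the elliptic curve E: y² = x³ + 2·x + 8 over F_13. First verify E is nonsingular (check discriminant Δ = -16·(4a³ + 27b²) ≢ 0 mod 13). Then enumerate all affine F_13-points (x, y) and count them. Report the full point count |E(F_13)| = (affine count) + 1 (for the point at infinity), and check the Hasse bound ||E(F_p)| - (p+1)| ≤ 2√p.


Affine points = {(5, 0), (7, 1), (7, 12), (8, 4), (8, 9), (9, 1), (9, 12), (10, 1), (10, 12), (11, 3), (11, 10)}; affine count = 11; |E(F_13)| = 12.

Discriminant check: Δ ∝ 4a³ + 27b² = 4·2³ + 27·8² = 4·8 + 27·64 ≡ 5 (mod 13). Nonzero ⇒ E is nonsingular.
For each x ∈ F_13, compute rhs = x³ + 2·x + 8 mod 13, then count y ∈ F_13 with y² ≡ rhs.
  x = 0: rhs = 8, matching y values: none (0 points).
  x = 1: rhs = 11, matching y values: none (0 points).
  x = 2: rhs = 7, matching y values: none (0 points).
  x = 3: rhs = 2, matching y values: none (0 points).
  x = 4: rhs = 2, matching y values: none (0 points).
  x = 5: rhs = 0, matching y values: 0 (1 points).
  x = 6: rhs = 2, matching y values: none (0 points).
  x = 7: rhs = 1, matching y values: 1, 12 (2 points).
  x = 8: rhs = 3, matching y values: 4, 9 (2 points).
  x = 9: rhs = 1, matching y values: 1, 12 (2 points).
  x = 10: rhs = 1, matching y values: 1, 12 (2 points).
  x = 11: rhs = 9, matching y values: 3, 10 (2 points).
  x = 12: rhs = 5, matching y values: none (0 points).
Total affine count: 11.
Full point count |E(F_13)| = 11 + 1 = 12.
Hasse bound: |12 − (13+1)| = |-2| = 2 ≤ 2√13 ≈ 7.2111 ✓.


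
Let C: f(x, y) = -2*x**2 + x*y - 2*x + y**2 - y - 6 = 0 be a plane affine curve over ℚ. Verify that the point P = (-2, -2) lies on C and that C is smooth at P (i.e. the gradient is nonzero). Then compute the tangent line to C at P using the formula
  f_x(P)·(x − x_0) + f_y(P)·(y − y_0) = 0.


Tangent line at P: 4*x - 7*y - 6 = 0.

Step 1: f(-2, -2) = 0, so P lies on C.
Step 2: partial derivatives
  f_x(x, y) = -4*x + y - 2, f_y(x, y) = x + 2*y - 1.
  f_x(P) = 4, f_y(P) = -7 (gradient nonzero, so P is smooth).
Step 3: tangent line at P: 4·(x − -2) + -7·(y − -2) = 0.
Expanding: 4*x - 7*y - 6 = 0.


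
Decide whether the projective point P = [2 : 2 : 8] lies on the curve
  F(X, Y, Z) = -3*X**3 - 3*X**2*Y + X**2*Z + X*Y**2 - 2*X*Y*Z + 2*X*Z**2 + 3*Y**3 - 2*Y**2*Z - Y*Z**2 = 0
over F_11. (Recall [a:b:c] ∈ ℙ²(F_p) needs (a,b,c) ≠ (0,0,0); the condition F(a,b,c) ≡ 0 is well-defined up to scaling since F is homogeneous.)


F(2,2,8) ≡ 5 (mod 11); P is NOT on the curve.

Evaluate F(2, 2, 8) term-by-term (mod 11).
  -3*X**3 ↦ -3·8·1·1 = -24
  -3*X**2*Y ↦ -3·4·2·1 = -24
  X**2*Z ↦ 1·4·1·8 = 32
  X*Y**2 ↦ 1·2·4·1 = 8
  -2*X*Y*Z ↦ -2·2·2·8 = -64
  2*X*Z**2 ↦ 2·2·1·64 = 256
  3*Y**3 ↦ 3·1·8·1 = 24
  -2*Y**2*Z ↦ -2·1·4·8 = -64
  -Y*Z**2 ↦ -1·1·2·64 = -128
Sum: F(2, 2, 8) = (-24) + (-24) + (32) + (8) + (-64) + (256) + (24) + (-64) + (-128) = 16.
Reducing mod 11: 16 ≡ 5 (mod 11).
Since F(a, b, c) ≡ 5 ≠ 0 (mod 11), P does NOT lie on the curve.


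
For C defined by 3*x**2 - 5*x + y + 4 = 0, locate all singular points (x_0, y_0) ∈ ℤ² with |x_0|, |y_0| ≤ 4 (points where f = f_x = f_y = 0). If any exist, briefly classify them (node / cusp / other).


No singular points in the scanned grid; C is smooth there.

Compute partial derivatives:
  f_x = 6*x - 5.
  f_y = 1.
f_y = 1 is a nonzero constant, so f_y never vanishes: no point (x, y) can satisfy f = f_x = f_y = 0. In particular no (x, y) ∈ {−4, ..., 4}² is singular; the curve is smooth.


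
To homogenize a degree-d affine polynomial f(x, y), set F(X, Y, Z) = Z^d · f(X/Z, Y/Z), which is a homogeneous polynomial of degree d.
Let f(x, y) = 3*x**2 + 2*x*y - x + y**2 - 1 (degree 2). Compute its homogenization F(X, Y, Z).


F(X, Y, Z) = 3*X**2 + 2*X*Y - X*Z + Y**2 - Z**2

deg(f) = 2.
Substitute x = X/Z, y = Y/Z into f, then multiply by Z^2.
  monomial 3·x^2·y^0 ↦ 3·X^2·Y^0·Z^0.
  monomial 2·x^1·y^1 ↦ 2·X^1·Y^1·Z^0.
  monomial -1·x^1·y^0 ↦ -1·X^1·Y^0·Z^1.
  monomial 1·x^0·y^2 ↦ 1·X^0·Y^2·Z^0.
  monomial -1·x^0·y^0 ↦ -1·X^0·Y^0·Z^2.
Collecting: F(X, Y, Z) = 3*X**2 + 2*X*Y - X*Z + Y**2 - Z**2.


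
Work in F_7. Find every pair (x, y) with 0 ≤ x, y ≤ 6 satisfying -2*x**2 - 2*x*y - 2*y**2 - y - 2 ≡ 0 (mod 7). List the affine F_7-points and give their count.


Affine F_7-points: {(2, 2), (2, 6), (3, 2), (3, 5), (6, 5), (6, 6)}; count = 6.

For each of the 49 pairs (x, y) ∈ F_7², evaluate f(x, y) mod 7. Record the zeros.
  x = 0: [0↦5, 1↦2, 2↦2, 3↦5, 4↦4, 5↦6, 6↦4]  zeros at y ∈ ∅
  x = 1: [0↦3, 1↦5, 2↦3, 3↦4, 4↦1, 5↦1, 6↦4]  zeros at y ∈ ∅
  x = 2: [0↦4, 1↦4, 2↦0, 3↦6, 4↦1, 5↦6, 6↦0]  zeros at y ∈ {2, 6}
  x = 3: [0↦1, 1↦6, 2↦0, 3↦4, 4↦4, 5↦0, 6↦6]  zeros at y ∈ {2, 5}
  x = 4: [0↦1, 1↦4, 2↦3, 3↦5, 4↦3, 5↦4, 6↦1]  zeros at y ∈ ∅
  x = 5: [0↦4, 1↦5, 2↦2, 3↦2, 4↦5, 5↦4, 6↦6]  zeros at y ∈ ∅
  x = 6: [0↦3, 1↦2, 2↦4, 3↦2, 4↦3, 5↦0, 6↦0]  zeros at y ∈ {5, 6}
Collecting zeros: affine points = {(2, 2), (2, 6), (3, 2), (3, 5), (6, 5), (6, 6)}.
Total count |C(F_7)_aff| = 6.


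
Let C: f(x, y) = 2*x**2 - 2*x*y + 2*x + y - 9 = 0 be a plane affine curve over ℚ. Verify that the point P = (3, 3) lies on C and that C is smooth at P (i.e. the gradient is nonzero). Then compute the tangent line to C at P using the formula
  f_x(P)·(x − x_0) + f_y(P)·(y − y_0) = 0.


Tangent line at P: 8*x - 5*y - 9 = 0.

Step 1: f(3, 3) = 0, so P lies on C.
Step 2: partial derivatives
  f_x(x, y) = 4*x - 2*y + 2, f_y(x, y) = 1 - 2*x.
  f_x(P) = 8, f_y(P) = -5 (gradient nonzero, so P is smooth).
Step 3: tangent line at P: 8·(x − 3) + -5·(y − 3) = 0.
Expanding: 8*x - 5*y - 9 = 0.


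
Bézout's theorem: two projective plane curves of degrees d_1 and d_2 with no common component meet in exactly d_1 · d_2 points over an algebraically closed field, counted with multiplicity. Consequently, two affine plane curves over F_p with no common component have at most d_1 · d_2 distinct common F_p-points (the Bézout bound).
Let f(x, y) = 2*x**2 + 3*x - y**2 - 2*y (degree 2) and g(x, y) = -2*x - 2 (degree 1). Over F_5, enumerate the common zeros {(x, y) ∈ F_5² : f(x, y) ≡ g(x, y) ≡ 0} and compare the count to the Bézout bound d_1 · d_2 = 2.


Common zeros: {(4, 4)}; count = 1; Bézout bound = 2.

deg(f) = 2, deg(g) = 1, so Bézout bound = 2.
Scan x ∈ F_5. For each x, list the y ∈ F_5 with f(x, y) ≡ 0 and those with g(x, y) ≡ 0 (mod 5); the common zeros in that column are the intersection.
  x = 0: f ≡ 0 at y ∈ {0, 3}; g ≡ 0 at y ∈ ∅; common: ∅.
  x = 1: f ≡ 0 at y ∈ {0, 3}; g ≡ 0 at y ∈ ∅; common: ∅.
  x = 2: f ≡ 0 at y ∈ {4}; g ≡ 0 at y ∈ ∅; common: ∅.
  x = 3: f ≡ 0 at y ∈ ∅; g ≡ 0 at y ∈ ∅; common: ∅.
  x = 4: f ≡ 0 at y ∈ {4}; g ≡ 0 at y ∈ {0, 1, 2, 3, 4}; common: {4}.
Collecting: common zeros = {(4, 4)}, so the count is 1.
Comparison with the Bézout bound: 1 ≤ 2 = deg(f)·deg(g), as expected for curves with no common component (the affine F_5-count falls short of the bound because intersections may lie at infinity, over extension fields, or carry multiplicity).


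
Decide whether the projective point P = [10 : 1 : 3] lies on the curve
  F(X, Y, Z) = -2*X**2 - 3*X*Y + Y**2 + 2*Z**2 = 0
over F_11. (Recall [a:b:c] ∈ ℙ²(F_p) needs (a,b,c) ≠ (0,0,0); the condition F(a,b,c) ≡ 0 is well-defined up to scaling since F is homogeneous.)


F(10,1,3) ≡ 9 (mod 11); P is NOT on the curve.

Evaluate F(10, 1, 3) term-by-term (mod 11).
  -2*X**2 ↦ -2·100·1·1 = -200
  -3*X*Y ↦ -3·10·1·1 = -30
  Y**2 ↦ 1·1·1·1 = 1
  2*Z**2 ↦ 2·1·1·9 = 18
Sum: F(10, 1, 3) = (-200) + (-30) + (1) + (18) = -211.
Reducing mod 11: -211 ≡ 9 (mod 11).
Since F(a, b, c) ≡ 9 ≠ 0 (mod 11), P does NOT lie on the curve.


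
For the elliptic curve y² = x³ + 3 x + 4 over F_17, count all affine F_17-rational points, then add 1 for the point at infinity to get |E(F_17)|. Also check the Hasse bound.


Affine points = {(0, 2), (0, 15), (1, 5), (1, 12), (2, 1), (2, 16), (5, 5), (5, 12), (6, 0), (8, 8), (8, 9), (11, 5), (11, 12), (12, 0), (13, 8), (13, 9), (14, 6), (14, 11), (16, 0)}; affine count = 19; |E(F_17)| = 20.

Discriminant check: Δ ∝ 4a³ + 27b² = 4·3³ + 27·4² = 4·27 + 27·16 ≡ 13 (mod 17). Nonzero ⇒ E is nonsingular.
For each x ∈ F_17, compute rhs = x³ + 3·x + 4 mod 17, then count y ∈ F_17 with y² ≡ rhs.
  x = 0: rhs = 4, matching y values: 2, 15 (2 points).
  x = 1: rhs = 8, matching y values: 5, 12 (2 points).
  x = 2: rhs = 1, matching y values: 1, 16 (2 points).
  x = 3: rhs = 6, matching y values: none (0 points).
  x = 4: rhs = 12, matching y values: none (0 points).
  x = 5: rhs = 8, matching y values: 5, 12 (2 points).
  x = 6: rhs = 0, matching y values: 0 (1 points).
  x = 7: rhs = 11, matching y values: none (0 points).
  x = 8: rhs = 13, matching y values: 8, 9 (2 points).
  x = 9: rhs = 12, matching y values: none (0 points).
  x = 10: rhs = 14, matching y values: none (0 points).
  x = 11: rhs = 8, matching y values: 5, 12 (2 points).
  x = 12: rhs = 0, matching y values: 0 (1 points).
  x = 13: rhs = 13, matching y values: 8, 9 (2 points).
  x = 14: rhs = 2, matching y values: 6, 11 (2 points).
  x = 15: rhs = 7, matching y values: none (0 points).
  x = 16: rhs = 0, matching y values: 0 (1 points).
Total affine count: 19.
Full point count |E(F_17)| = 19 + 1 = 20.
Hasse bound: |20 − (17+1)| = |2| = 2 ≤ 2√17 ≈ 8.2462 ✓.


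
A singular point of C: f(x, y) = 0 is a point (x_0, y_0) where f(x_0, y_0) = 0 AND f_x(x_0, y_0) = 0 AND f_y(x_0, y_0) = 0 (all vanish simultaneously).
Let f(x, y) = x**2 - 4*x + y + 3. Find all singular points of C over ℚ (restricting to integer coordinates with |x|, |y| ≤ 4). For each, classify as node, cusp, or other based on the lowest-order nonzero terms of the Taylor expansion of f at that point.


No singular points in the scanned grid; C is smooth there.

Compute partial derivatives:
  f_x = 2*x - 4.
  f_y = 1.
f_y = 1 is a nonzero constant, so f_y never vanishes: no point (x, y) can satisfy f = f_x = f_y = 0. In particular no (x, y) ∈ {−4, ..., 4}² is singular; the curve is smooth.


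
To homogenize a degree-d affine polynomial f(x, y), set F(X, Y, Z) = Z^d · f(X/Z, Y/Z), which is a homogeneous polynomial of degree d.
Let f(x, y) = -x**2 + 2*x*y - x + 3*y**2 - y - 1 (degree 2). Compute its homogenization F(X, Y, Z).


F(X, Y, Z) = -X**2 + 2*X*Y - X*Z + 3*Y**2 - Y*Z - Z**2

deg(f) = 2.
Substitute x = X/Z, y = Y/Z into f, then multiply by Z^2.
  monomial -1·x^2·y^0 ↦ -1·X^2·Y^0·Z^0.
  monomial 2·x^1·y^1 ↦ 2·X^1·Y^1·Z^0.
  monomial -1·x^1·y^0 ↦ -1·X^1·Y^0·Z^1.
  monomial 3·x^0·y^2 ↦ 3·X^0·Y^2·Z^0.
  monomial -1·x^0·y^1 ↦ -1·X^0·Y^1·Z^1.
  monomial -1·x^0·y^0 ↦ -1·X^0·Y^0·Z^2.
Collecting: F(X, Y, Z) = -X**2 + 2*X*Y - X*Z + 3*Y**2 - Y*Z - Z**2.


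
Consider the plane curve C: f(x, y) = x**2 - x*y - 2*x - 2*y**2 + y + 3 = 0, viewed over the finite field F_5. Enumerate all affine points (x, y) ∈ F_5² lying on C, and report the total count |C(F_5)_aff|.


Affine F_5-points: {(0, 4), (1, 1), (1, 4), (2, 1)}; count = 4.

For each of the 25 pairs (x, y) ∈ F_5², evaluate f(x, y) mod 5. Record the zeros.
  x = 0: [0↦3, 1↦2, 2↦2, 3↦3, 4↦0]  zeros at y ∈ {4}
  x = 1: [0↦2, 1↦0, 2↦4, 3↦4, 4↦0]  zeros at y ∈ {1, 4}
  x = 2: [0↦3, 1↦0, 2↦3, 3↦2, 4↦2]  zeros at y ∈ {1}
  x = 3: [0↦1, 1↦2, 2↦4, 3↦2, 4↦1]  zeros at y ∈ ∅
  x = 4: [0↦1, 1↦1, 2↦2, 3↦4, 4↦2]  zeros at y ∈ ∅
Collecting zeros: affine points = {(0, 4), (1, 1), (1, 4), (2, 1)}.
Total count |C(F_5)_aff| = 4.


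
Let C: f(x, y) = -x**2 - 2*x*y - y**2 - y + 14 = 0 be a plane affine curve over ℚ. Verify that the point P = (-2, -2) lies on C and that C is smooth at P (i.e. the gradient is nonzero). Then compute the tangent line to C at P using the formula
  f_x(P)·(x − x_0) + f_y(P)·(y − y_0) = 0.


Tangent line at P: 8*x + 7*y + 30 = 0.

Step 1: f(-2, -2) = 0, so P lies on C.
Step 2: partial derivatives
  f_x(x, y) = -2*x - 2*y, f_y(x, y) = -2*x - 2*y - 1.
  f_x(P) = 8, f_y(P) = 7 (gradient nonzero, so P is smooth).
Step 3: tangent line at P: 8·(x − -2) + 7·(y − -2) = 0.
Expanding: 8*x + 7*y + 30 = 0.


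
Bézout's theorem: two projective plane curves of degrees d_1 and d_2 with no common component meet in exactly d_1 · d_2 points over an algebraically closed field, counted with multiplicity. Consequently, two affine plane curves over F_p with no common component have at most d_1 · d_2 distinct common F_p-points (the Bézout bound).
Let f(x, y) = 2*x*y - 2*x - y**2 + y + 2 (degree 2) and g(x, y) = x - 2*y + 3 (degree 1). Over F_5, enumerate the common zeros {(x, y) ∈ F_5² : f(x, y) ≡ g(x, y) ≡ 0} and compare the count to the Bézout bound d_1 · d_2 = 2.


Common zeros: {(0, 4)}; count = 1; Bézout bound = 2.

deg(f) = 2, deg(g) = 1, so Bézout bound = 2.
Scan x ∈ F_5. For each x, list the y ∈ F_5 with f(x, y) ≡ 0 and those with g(x, y) ≡ 0 (mod 5); the common zeros in that column are the intersection.
  x = 0: f ≡ 0 at y ∈ {2, 4}; g ≡ 0 at y ∈ {4}; common: {4}.
  x = 1: f ≡ 0 at y ∈ {0, 3}; g ≡ 0 at y ∈ {2}; common: ∅.
  x = 2: f ≡ 0 at y ∈ ∅; g ≡ 0 at y ∈ {0}; common: ∅.
  x = 3: f ≡ 0 at y ∈ ∅; g ≡ 0 at y ∈ {3}; common: ∅.
  x = 4: f ≡ 0 at y ∈ ∅; g ≡ 0 at y ∈ {1}; common: ∅.
Collecting: common zeros = {(0, 4)}, so the count is 1.
Comparison with the Bézout bound: 1 ≤ 2 = deg(f)·deg(g), as expected for curves with no common component (the affine F_5-count falls short of the bound because intersections may lie at infinity, over extension fields, or carry multiplicity).


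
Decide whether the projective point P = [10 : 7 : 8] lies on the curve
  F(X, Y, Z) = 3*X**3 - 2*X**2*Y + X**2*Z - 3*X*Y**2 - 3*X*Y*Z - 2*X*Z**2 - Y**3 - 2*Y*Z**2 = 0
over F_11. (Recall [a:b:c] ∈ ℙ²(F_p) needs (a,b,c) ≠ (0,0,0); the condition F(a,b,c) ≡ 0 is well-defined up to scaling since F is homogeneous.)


F(10,7,8) ≡ 9 (mod 11); P is NOT on the curve.

Evaluate F(10, 7, 8) term-by-term (mod 11).
  3*X**3 ↦ 3·1000·1·1 = 3000
  -2*X**2*Y ↦ -2·100·7·1 = -1400
  X**2*Z ↦ 1·100·1·8 = 800
  -3*X*Y**2 ↦ -3·10·49·1 = -1470
  -3*X*Y*Z ↦ -3·10·7·8 = -1680
  -2*X*Z**2 ↦ -2·10·1·64 = -1280
  -Y**3 ↦ -1·1·343·1 = -343
  -2*Y*Z**2 ↦ -2·1·7·64 = -896
Sum: F(10, 7, 8) = (3000) + (-1400) + (800) + (-1470) + (-1680) + (-1280) + (-343) + (-896) = -3269.
Reducing mod 11: -3269 ≡ 9 (mod 11).
Since F(a, b, c) ≡ 9 ≠ 0 (mod 11), P does NOT lie on the curve.


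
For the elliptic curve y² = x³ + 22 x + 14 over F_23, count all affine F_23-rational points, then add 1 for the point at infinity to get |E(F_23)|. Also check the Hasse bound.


Affine points = {(8, 9), (8, 14), (11, 0), (13, 6), (13, 17), (15, 4), (15, 19), (16, 0), (18, 3), (18, 20), (19, 0), (20, 6), (20, 17), (21, 10), (21, 13)}; affine count = 15; |E(F_23)| = 16.

Discriminant check: Δ ∝ 4a³ + 27b² = 4·22³ + 27·14² = 4·10648 + 27·196 ≡ 21 (mod 23). Nonzero ⇒ E is nonsingular.
For each x ∈ F_23, compute rhs = x³ + 22·x + 14 mod 23, then count y ∈ F_23 with y² ≡ rhs.
  x = 0: rhs = 14, matching y values: none (0 points).
  x = 1: rhs = 14, matching y values: none (0 points).
  x = 2: rhs = 20, matching y values: none (0 points).
  x = 3: rhs = 15, matching y values: none (0 points).
  x = 4: rhs = 5, matching y values: none (0 points).
  x = 5: rhs = 19, matching y values: none (0 points).
  x = 6: rhs = 17, matching y values: none (0 points).
  x = 7: rhs = 5, matching y values: none (0 points).
  x = 8: rhs = 12, matching y values: 9, 14 (2 points).
  x = 9: rhs = 21, matching y values: none (0 points).
  x = 10: rhs = 15, matching y values: none (0 points).
  x = 11: rhs = 0, matching y values: 0 (1 points).
  x = 12: rhs = 5, matching y values: none (0 points).
  x = 13: rhs = 13, matching y values: 6, 17 (2 points).
  x = 14: rhs = 7, matching y values: none (0 points).
  x = 15: rhs = 16, matching y values: 4, 19 (2 points).
  x = 16: rhs = 0, matching y values: 0 (1 points).
  x = 17: rhs = 11, matching y values: none (0 points).
  x = 18: rhs = 9, matching y values: 3, 20 (2 points).
  x = 19: rhs = 0, matching y values: 0 (1 points).
  x = 20: rhs = 13, matching y values: 6, 17 (2 points).
  x = 21: rhs = 8, matching y values: 10, 13 (2 points).
  x = 22: rhs = 14, matching y values: none (0 points).
Total affine count: 15.
Full point count |E(F_23)| = 15 + 1 = 16.
Hasse bound: |16 − (23+1)| = |-8| = 8 ≤ 2√23 ≈ 9.5917 ✓.


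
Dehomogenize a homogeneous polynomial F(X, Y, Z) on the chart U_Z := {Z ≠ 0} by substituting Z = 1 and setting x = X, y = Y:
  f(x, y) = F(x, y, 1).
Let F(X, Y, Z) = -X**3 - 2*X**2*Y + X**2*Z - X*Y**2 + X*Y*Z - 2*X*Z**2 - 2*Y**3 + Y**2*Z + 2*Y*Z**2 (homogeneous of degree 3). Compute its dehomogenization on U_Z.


f(x, y) = -x**3 - 2*x**2*y + x**2 - x*y**2 + x*y - 2*x - 2*y**3 + y**2 + 2*y

On U_Z we set Z = 1. Each monomial c·X^i·Y^j·Z^k in F becomes c·x^i·y^j·1^k = c·x^i·y^j.
Substituting Z = 1: F(X, Y, 1) = -x**3 - 2*x**2*y + x**2 - x*y**2 + x*y - 2*x - 2*y**3 + y**2 + 2*y.
Note: deg(f) ≤ deg(F) = 3; strict inequality happens when F is divisible by Z (lost terms).


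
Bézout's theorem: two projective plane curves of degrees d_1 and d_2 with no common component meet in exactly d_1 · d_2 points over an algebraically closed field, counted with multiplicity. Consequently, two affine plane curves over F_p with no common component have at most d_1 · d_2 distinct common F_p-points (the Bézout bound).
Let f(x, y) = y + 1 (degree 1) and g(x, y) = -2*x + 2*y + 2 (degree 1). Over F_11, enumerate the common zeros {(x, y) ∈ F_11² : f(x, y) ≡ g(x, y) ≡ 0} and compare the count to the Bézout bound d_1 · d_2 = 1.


Common zeros: {(0, 10)}; count = 1; Bézout bound = 1.

deg(f) = 1, deg(g) = 1, so Bézout bound = 1.
Scan x ∈ F_11. For each x, list the y ∈ F_11 with f(x, y) ≡ 0 and those with g(x, y) ≡ 0 (mod 11); the common zeros in that column are the intersection.
  x = 0: f ≡ 0 at y ∈ {10}; g ≡ 0 at y ∈ {10}; common: {10}.
  x = 1: f ≡ 0 at y ∈ {10}; g ≡ 0 at y ∈ {0}; common: ∅.
  x = 2: f ≡ 0 at y ∈ {10}; g ≡ 0 at y ∈ {1}; common: ∅.
  x = 3: f ≡ 0 at y ∈ {10}; g ≡ 0 at y ∈ {2}; common: ∅.
  x = 4: f ≡ 0 at y ∈ {10}; g ≡ 0 at y ∈ {3}; common: ∅.
  x = 5: f ≡ 0 at y ∈ {10}; g ≡ 0 at y ∈ {4}; common: ∅.
  x = 6: f ≡ 0 at y ∈ {10}; g ≡ 0 at y ∈ {5}; common: ∅.
  x = 7: f ≡ 0 at y ∈ {10}; g ≡ 0 at y ∈ {6}; common: ∅.
  x = 8: f ≡ 0 at y ∈ {10}; g ≡ 0 at y ∈ {7}; common: ∅.
  x = 9: f ≡ 0 at y ∈ {10}; g ≡ 0 at y ∈ {8}; common: ∅.
  x = 10: f ≡ 0 at y ∈ {10}; g ≡ 0 at y ∈ {9}; common: ∅.
Collecting: common zeros = {(0, 10)}, so the count is 1.
Comparison with the Bézout bound: 1 ≤ 1 = deg(f)·deg(g), as expected for curves with no common component (the bound is attained).


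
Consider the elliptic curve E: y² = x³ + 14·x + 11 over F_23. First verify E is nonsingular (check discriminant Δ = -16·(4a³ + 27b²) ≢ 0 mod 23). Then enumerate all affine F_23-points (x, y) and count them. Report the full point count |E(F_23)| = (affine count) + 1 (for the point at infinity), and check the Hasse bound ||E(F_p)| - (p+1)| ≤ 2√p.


Affine points = {(1, 7), (1, 16), (2, 1), (2, 22), (4, 4), (4, 19), (6, 9), (6, 14), (10, 1), (10, 22), (11, 1), (11, 22), (15, 10), (15, 13), (18, 0), (19, 11), (19, 12)}; affine count = 17; |E(F_23)| = 18.

Discriminant check: Δ ∝ 4a³ + 27b² = 4·14³ + 27·11² = 4·2744 + 27·121 ≡ 6 (mod 23). Nonzero ⇒ E is nonsingular.
For each x ∈ F_23, compute rhs = x³ + 14·x + 11 mod 23, then count y ∈ F_23 with y² ≡ rhs.
  x = 0: rhs = 11, matching y values: none (0 points).
  x = 1: rhs = 3, matching y values: 7, 16 (2 points).
  x = 2: rhs = 1, matching y values: 1, 22 (2 points).
  x = 3: rhs = 11, matching y values: none (0 points).
  x = 4: rhs = 16, matching y values: 4, 19 (2 points).
  x = 5: rhs = 22, matching y values: none (0 points).
  x = 6: rhs = 12, matching y values: 9, 14 (2 points).
  x = 7: rhs = 15, matching y values: none (0 points).
  x = 8: rhs = 14, matching y values: none (0 points).
  x = 9: rhs = 15, matching y values: none (0 points).
  x = 10: rhs = 1, matching y values: 1, 22 (2 points).
  x = 11: rhs = 1, matching y values: 1, 22 (2 points).
  x = 12: rhs = 21, matching y values: none (0 points).
  x = 13: rhs = 21, matching y values: none (0 points).
  x = 14: rhs = 7, matching y values: none (0 points).
  x = 15: rhs = 8, matching y values: 10, 13 (2 points).
  x = 16: rhs = 7, matching y values: none (0 points).
  x = 17: rhs = 10, matching y values: none (0 points).
  x = 18: rhs = 0, matching y values: 0 (1 points).
  x = 19: rhs = 6, matching y values: 11, 12 (2 points).
  x = 20: rhs = 11, matching y values: none (0 points).
  x = 21: rhs = 21, matching y values: none (0 points).
  x = 22: rhs = 19, matching y values: none (0 points).
Total affine count: 17.
Full point count |E(F_23)| = 17 + 1 = 18.
Hasse bound: |18 − (23+1)| = |-6| = 6 ≤ 2√23 ≈ 9.5917 ✓.


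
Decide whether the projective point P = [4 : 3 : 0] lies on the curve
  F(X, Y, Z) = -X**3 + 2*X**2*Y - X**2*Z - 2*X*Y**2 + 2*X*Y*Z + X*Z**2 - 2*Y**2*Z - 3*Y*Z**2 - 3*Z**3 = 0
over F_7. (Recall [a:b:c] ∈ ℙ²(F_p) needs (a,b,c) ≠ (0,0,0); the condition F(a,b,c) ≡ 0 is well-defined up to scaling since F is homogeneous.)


F(4,3,0) ≡ 2 (mod 7); P is NOT on the curve.

Evaluate F(4, 3, 0) term-by-term (mod 7).
  -X**3 ↦ -1·64·1·1 = -64
  2*X**2*Y ↦ 2·16·3·1 = 96
  -X**2*Z ↦ -1·16·1·0 = 0
  -2*X*Y**2 ↦ -2·4·9·1 = -72
  2*X*Y*Z ↦ 2·4·3·0 = 0
  X*Z**2 ↦ 1·4·1·0 = 0
  -2*Y**2*Z ↦ -2·1·9·0 = 0
  -3*Y*Z**2 ↦ -3·1·3·0 = 0
  -3*Z**3 ↦ -3·1·1·0 = 0
Sum: F(4, 3, 0) = (-64) + (96) + (0) + (-72) + (0) + (0) + (0) + (0) + (0) = -40.
Reducing mod 7: -40 ≡ 2 (mod 7).
Since F(a, b, c) ≡ 2 ≠ 0 (mod 7), P does NOT lie on the curve.


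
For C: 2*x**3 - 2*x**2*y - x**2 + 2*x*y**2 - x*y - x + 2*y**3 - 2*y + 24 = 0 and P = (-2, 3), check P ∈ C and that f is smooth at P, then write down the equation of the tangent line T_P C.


Tangent line at P: 66*x + 22*y + 66 = 0.

Step 1: f(-2, 3) = 0, so P lies on C.
Step 2: partial derivatives
  f_x(x, y) = 6*x**2 - 4*x*y - 2*x + 2*y**2 - y - 1, f_y(x, y) = -2*x**2 + 4*x*y - x + 6*y**2 - 2.
  f_x(P) = 66, f_y(P) = 22 (gradient nonzero, so P is smooth).
Step 3: tangent line at P: 66·(x − -2) + 22·(y − 3) = 0.
Expanding: 66*x + 22*y + 66 = 0.


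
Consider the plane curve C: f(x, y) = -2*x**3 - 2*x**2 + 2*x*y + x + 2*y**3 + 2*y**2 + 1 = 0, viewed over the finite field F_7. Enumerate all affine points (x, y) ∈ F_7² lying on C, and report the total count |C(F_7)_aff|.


Affine F_7-points: {(0, 4), (0, 5), (1, 5), (2, 0), (2, 3), (5, 0), (5, 1), (5, 5), (6, 0)}; count = 9.

For each of the 49 pairs (x, y) ∈ F_7², evaluate f(x, y) mod 7. Record the zeros.
  x = 0: [0↦1, 1↦5, 2↦4, 3↦3, 4↦0, 5↦0, 6↦1]  zeros at y ∈ {4, 5}
  x = 1: [0↦5, 1↦4, 2↦5, 3↦6, 4↦5, 5↦0, 6↦3]  zeros at y ∈ {5}
  x = 2: [0↦0, 1↦1, 2↦4, 3↦0, 4↦1, 5↦5, 6↦3]  zeros at y ∈ {0, 3}
  x = 3: [0↦2, 1↦5, 2↦3, 3↦1, 4↦4, 5↦3, 6↦3]  zeros at y ∈ ∅
  x = 4: [0↦6, 1↦4, 2↦4, 3↦4, 4↦2, 5↦3, 6↦5]  zeros at y ∈ ∅
  x = 5: [0↦0, 1↦0, 2↦2, 3↦4, 4↦4, 5↦0, 6↦4]  zeros at y ∈ {0, 1, 5}
  x = 6: [0↦0, 1↦2, 2↦6, 3↦3, 4↦5, 5↦3, 6↦2]  zeros at y ∈ {0}
Collecting zeros: affine points = {(0, 4), (0, 5), (1, 5), (2, 0), (2, 3), (5, 0), (5, 1), (5, 5), (6, 0)}.
Total count |C(F_7)_aff| = 9.


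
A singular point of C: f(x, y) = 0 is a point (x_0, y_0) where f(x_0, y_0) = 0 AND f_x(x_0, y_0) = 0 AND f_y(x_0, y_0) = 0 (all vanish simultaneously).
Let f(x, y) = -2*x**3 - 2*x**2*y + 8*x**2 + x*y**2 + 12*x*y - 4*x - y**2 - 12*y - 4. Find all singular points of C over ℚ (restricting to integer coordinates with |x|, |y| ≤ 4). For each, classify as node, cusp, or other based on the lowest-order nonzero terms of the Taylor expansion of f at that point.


Singular points: {(2, -2)}; classification: cusp.

Compute partial derivatives:
  f_x = -6*x**2 - 4*x*y + 16*x + y**2 + 12*y - 4.
  f_y = -2*x**2 + 2*x*y + 12*x - 2*y - 12.
Scan x_0 ∈ {−4, ..., 4}. For each x_0, f_y(x_0, y) is a polynomial in y; find its integer roots y ∈ {−4, ..., 4}, then test f_x and f at those candidates.
  x = -4: f_y(-4, y) = -10*y - 92; no integer root y with |y| ≤ 4.
  x = -3: f_y(-3, y) = -8*y - 66; no integer root y with |y| ≤ 4.
  x = -2: f_y(-2, y) = -6*y - 44; no integer root y with |y| ≤ 4.
  x = -1: f_y(-1, y) = -4*y - 26; no integer root y with |y| ≤ 4.
  x = 0: f_y(0, y) = -2*y - 12; no integer root y with |y| ≤ 4.
  x = 1: f_y(1, y) = -2; no integer root y with |y| ≤ 4.
  x = 2: f_y(2, y) = 2*y + 4; vanishes at y ∈ {-2}. (2, -2): f_x = 0, f = 0 — SINGULAR.
  x = 3: f_y(3, y) = 4*y + 6; no integer root y with |y| ≤ 4.
  x = 4: f_y(4, y) = 6*y + 4; no integer root y with |y| ≤ 4.
Only singular point on the grid: (2, -2).
Classify: substitute x = 2 + u, y = -2 + v and expand: f = -2*u**3 - 2*u**2*v + u*v**2 + v**2.
No constant or linear terms (consistent with a singular point). Quadratic part: v**2. Cubic part: -2*u**3 - 2*u**2*v + u*v**2.
The quadratic part v**2 is a perfect square, so there is a single (double) tangent line v = 0, i.e. y = -2. Restricting the cubic part to that line (v = 0) leaves -2*u**3 ≠ 0, so f is not divisible by v and the branch is v² ≈ 2*u**3 to lowest order — this is a cusp.
Classification: cusp.
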